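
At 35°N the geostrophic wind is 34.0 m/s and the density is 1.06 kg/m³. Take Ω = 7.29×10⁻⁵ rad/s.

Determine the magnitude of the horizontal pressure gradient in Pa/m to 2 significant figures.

3.0×10⁻³ Pa/m

Coriolis parameter at 35°N:
f = 2Ω sin φ = 2 × 7.29×10⁻⁵ × sin 35° = 8.36×10⁻⁵ s⁻¹
Geostrophic balance rearranged: |∂P/∂n| = f ρ V_g
|∂P/∂n| = 8.36×10⁻⁵ × 1.06 × 34.0 = 3.01×10⁻³ Pa/m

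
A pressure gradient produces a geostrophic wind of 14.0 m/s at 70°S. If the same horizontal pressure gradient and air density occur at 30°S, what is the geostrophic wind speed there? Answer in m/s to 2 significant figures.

With the same pressure gradient and density, V_g ∝ 1/f ∝ 1/sin φ.
V₂ = V₁ · sin φ₁ / sin φ₂ = 14.0 × sin 70° / sin 30°
V₂ = 14.0 × 0.9397/0.5000 = 26 m/s

26 m/s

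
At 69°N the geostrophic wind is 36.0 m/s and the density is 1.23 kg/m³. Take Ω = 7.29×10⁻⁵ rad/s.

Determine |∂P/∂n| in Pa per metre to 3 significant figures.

Coriolis parameter at 69°N:
f = 2Ω sin φ = 2 × 7.29×10⁻⁵ × sin 69° = 1.36×10⁻⁴ s⁻¹
Geostrophic balance rearranged: |∂P/∂n| = f ρ V_g
|∂P/∂n| = 1.36×10⁻⁴ × 1.23 × 36.0 = 6.03×10⁻³ Pa/m

6.03×10⁻³ Pa/m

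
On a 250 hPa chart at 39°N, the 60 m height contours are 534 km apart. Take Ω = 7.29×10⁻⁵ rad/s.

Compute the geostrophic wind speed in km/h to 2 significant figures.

43 km/h

Coriolis parameter at 39°N:
f = 2Ω sin φ = 2 × 7.29×10⁻⁵ × sin 39° = 9.18×10⁻⁵ s⁻¹
Height gradient: |∂Z/∂n| = 60 m / 534000 m = 1.12×10⁻⁴
On a pressure surface, geostrophic balance gives V_g = (g/f)|∂Z/∂n|:
V_g = 9.81 × 1.12×10⁻⁴ / 9.18×10⁻⁵ = 12.0 m/s
Converting: 12.0 m/s × 3.6 = 43 km/h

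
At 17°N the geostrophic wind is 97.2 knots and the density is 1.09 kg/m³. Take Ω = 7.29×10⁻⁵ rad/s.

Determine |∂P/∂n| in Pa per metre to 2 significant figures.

Coriolis parameter at 17°N:
f = 2Ω sin φ = 2 × 7.29×10⁻⁵ × sin 17° = 4.26×10⁻⁵ s⁻¹
Wind speed in SI: 97.2 knots = 50.0 m/s
Geostrophic balance rearranged: |∂P/∂n| = f ρ V_g
|∂P/∂n| = 4.26×10⁻⁵ × 1.09 × 50.0 = 2.32×10⁻³ Pa/m

2.3×10⁻³ Pa/m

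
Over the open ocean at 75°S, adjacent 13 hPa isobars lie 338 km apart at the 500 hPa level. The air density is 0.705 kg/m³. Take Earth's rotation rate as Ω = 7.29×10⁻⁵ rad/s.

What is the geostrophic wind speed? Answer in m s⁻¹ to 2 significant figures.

Coriolis parameter at 75°S:
f = 2Ω sin φ = 2 × 7.29×10⁻⁵ × sin 75° = 1.41×10⁻⁴ s⁻¹
Pressure gradient: |∂P/∂n| = 1300 Pa / 338000 m = 3.85×10⁻³ Pa/m
Geostrophic balance (pressure-gradient force = Coriolis force):
V_g = (1/(fρ)) |∂P/∂n| = 3.85×10⁻³ / (1.41×10⁻⁴ × 0.705) = 38.7 m/s

39 m s⁻¹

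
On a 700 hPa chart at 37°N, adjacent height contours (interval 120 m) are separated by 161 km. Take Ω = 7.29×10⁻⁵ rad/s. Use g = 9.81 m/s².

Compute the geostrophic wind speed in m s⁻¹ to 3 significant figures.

83.3 m s⁻¹

Coriolis parameter at 37°N:
f = 2Ω sin φ = 2 × 7.29×10⁻⁵ × sin 37° = 8.77×10⁻⁵ s⁻¹
Height gradient: |∂Z/∂n| = 120 m / 161000 m = 7.45×10⁻⁴
On a pressure surface, geostrophic balance gives V_g = (g/f)|∂Z/∂n|:
V_g = 9.81 × 7.45×10⁻⁴ / 8.77×10⁻⁵ = 83.3 m/s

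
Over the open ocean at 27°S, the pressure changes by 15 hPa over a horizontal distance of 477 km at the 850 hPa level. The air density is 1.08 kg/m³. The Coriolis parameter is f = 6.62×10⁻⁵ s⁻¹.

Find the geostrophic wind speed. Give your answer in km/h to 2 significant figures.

Pressure gradient: |∂P/∂n| = 1500 Pa / 477000 m = 3.14×10⁻³ Pa/m
Geostrophic balance (pressure-gradient force = Coriolis force):
V_g = (1/(fρ)) |∂P/∂n| = 3.14×10⁻³ / (6.62×10⁻⁵ × 1.08) = 44.0 m/s
Converting: 44.0 m/s × 3.6 = 160 km/h

160 km/h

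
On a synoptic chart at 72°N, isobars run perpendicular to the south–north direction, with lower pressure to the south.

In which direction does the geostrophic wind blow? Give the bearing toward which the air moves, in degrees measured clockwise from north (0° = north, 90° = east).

The pressure-gradient force points toward the south (bearing 180°).
Geostrophic balance: in the Northern Hemisphere the Coriolis force deflects motion to the right, so the geostrophic wind blows 90° to the right of the pressure-gradient force (low pressure on the left).
Rotating 180° by 90° clockwise gives 270° — the wind blows toward the west.

270°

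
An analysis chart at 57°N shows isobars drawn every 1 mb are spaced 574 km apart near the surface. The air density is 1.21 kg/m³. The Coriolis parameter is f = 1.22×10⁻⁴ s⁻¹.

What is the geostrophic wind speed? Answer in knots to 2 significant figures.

Pressure gradient: |∂P/∂n| = 100 Pa / 574000 m = 1.74×10⁻⁴ Pa/m
Geostrophic balance (pressure-gradient force = Coriolis force):
V_g = (1/(fρ)) |∂P/∂n| = 1.74×10⁻⁴ / (1.22×10⁻⁴ × 1.21) = 1.18 m/s
Converting: 1.18 m/s × 1.944 = 2.3 knots

2.3 knots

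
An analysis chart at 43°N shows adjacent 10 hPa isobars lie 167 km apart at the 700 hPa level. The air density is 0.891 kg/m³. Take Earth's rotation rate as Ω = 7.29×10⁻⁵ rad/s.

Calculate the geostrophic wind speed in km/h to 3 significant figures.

Coriolis parameter at 43°N:
f = 2Ω sin φ = 2 × 7.29×10⁻⁵ × sin 43° = 9.94×10⁻⁵ s⁻¹
Pressure gradient: |∂P/∂n| = 1000 Pa / 167000 m = 5.99×10⁻³ Pa/m
Geostrophic balance (pressure-gradient force = Coriolis force):
V_g = (1/(fρ)) |∂P/∂n| = 5.99×10⁻³ / (9.94×10⁻⁵ × 0.891) = 67.6 m/s
Converting: 67.6 m/s × 3.6 = 243 km/h

243 km/h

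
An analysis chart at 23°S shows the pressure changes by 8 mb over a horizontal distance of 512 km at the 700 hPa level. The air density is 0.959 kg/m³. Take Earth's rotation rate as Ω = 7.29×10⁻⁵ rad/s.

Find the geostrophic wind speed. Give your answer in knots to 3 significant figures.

Coriolis parameter at 23°S:
f = 2Ω sin φ = 2 × 7.29×10⁻⁵ × sin 23° = 5.70×10⁻⁵ s⁻¹
Pressure gradient: |∂P/∂n| = 800 Pa / 512000 m = 1.56×10⁻³ Pa/m
Geostrophic balance (pressure-gradient force = Coriolis force):
V_g = (1/(fρ)) |∂P/∂n| = 1.56×10⁻³ / (5.70×10⁻⁵ × 0.959) = 28.6 m/s
Converting: 28.6 m/s × 1.944 = 55.6 knots

55.6 knots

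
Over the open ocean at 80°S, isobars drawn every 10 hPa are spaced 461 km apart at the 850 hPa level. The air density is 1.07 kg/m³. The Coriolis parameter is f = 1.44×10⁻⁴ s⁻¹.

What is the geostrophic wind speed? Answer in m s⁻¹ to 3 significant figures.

14.1 m s⁻¹

Pressure gradient: |∂P/∂n| = 1000 Pa / 461000 m = 2.17×10⁻³ Pa/m
Geostrophic balance (pressure-gradient force = Coriolis force):
V_g = (1/(fρ)) |∂P/∂n| = 2.17×10⁻³ / (1.44×10⁻⁴ × 1.07) = 14.1 m/s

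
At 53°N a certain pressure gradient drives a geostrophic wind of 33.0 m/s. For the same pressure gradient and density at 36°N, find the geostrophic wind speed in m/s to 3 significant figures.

44.8 m/s

With the same pressure gradient and density, V_g ∝ 1/f ∝ 1/sin φ.
V₂ = V₁ · sin φ₁ / sin φ₂ = 33.0 × sin 53° / sin 36°
V₂ = 33.0 × 0.7986/0.5878 = 44.8 m/s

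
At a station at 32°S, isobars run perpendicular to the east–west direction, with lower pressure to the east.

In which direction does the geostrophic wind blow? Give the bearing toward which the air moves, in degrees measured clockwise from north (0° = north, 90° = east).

The pressure-gradient force points toward the east (bearing 090°).
Geostrophic balance: in the Southern Hemisphere the Coriolis force deflects motion to the left, so the geostrophic wind blows 90° to the left of the pressure-gradient force (low pressure on the right).
Rotating 090° by 90° counterclockwise gives 000° — the wind blows toward the north.

000°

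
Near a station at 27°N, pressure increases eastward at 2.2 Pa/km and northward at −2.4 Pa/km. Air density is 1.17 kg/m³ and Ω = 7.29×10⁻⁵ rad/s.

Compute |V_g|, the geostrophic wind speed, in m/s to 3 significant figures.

42.0 m/s

Coriolis parameter at 27°N:
f = 2Ω sin φ = 2 × 7.29×10⁻⁵ × sin 27° = 6.62×10⁻⁵ s⁻¹
Component geostrophic relations (x east, y north):
u_g = −(1/(fρ)) ∂P/∂y,  v_g = (1/(fρ)) ∂P/∂x
u_g = −(−2.4×10⁻³)/(6.62×10⁻⁵ × 1.17) = 31.0 m/s;  v_g = (2.2×10⁻³)/(6.62×10⁻⁵ × 1.17) = 28.4 m/s
|V_g| = √(u_g² + v_g²) = 42.0 m/s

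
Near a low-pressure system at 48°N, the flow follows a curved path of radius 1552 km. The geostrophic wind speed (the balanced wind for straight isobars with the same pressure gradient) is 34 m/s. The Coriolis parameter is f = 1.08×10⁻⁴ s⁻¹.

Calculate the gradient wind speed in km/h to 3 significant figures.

104 km/h

Around a low, centrifugal force acts outward with Coriolis, so pressure-gradient force balances both:
(1/ρ)|∂P/∂n| = fV + V²/R  →  V² + fR·V − fR·V_g = 0
With fR = 1.08×10⁻⁴ × 1552×10³ m = 168 m/s:
V = [−fR + √((fR)² + 4 fR V_g)]/2 = [−168 + √(168² + 4×168×34)]/2 = 29 m/s
Subgeostrophic (V < V_g = 34 m/s), as expected around a low.
Converting: 29 m/s × 3.6 = 104 km/h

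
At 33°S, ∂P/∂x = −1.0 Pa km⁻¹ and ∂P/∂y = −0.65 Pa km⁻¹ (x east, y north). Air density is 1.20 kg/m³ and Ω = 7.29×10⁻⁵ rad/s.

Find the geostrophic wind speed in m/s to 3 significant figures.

Coriolis parameter at 33°S:
f = 2Ω sin φ = 2 × 7.29×10⁻⁵ × sin 33° = 7.94×10⁻⁵ s⁻¹
In the Southern Hemisphere f is negative: f = −7.94×10⁻⁵ s⁻¹.
Component geostrophic relations (x east, y north):
u_g = −(1/(fρ)) ∂P/∂y,  v_g = (1/(fρ)) ∂P/∂x
u_g = −(−0.65×10⁻³)/(−7.94×10⁻⁵ × 1.20) = −6.82 m/s;  v_g = (−1.0×10⁻³)/(−7.94×10⁻⁵ × 1.20) = 10.5 m/s
|V_g| = √(u_g² + v_g²) = 12.5 m/s

12.5 m/s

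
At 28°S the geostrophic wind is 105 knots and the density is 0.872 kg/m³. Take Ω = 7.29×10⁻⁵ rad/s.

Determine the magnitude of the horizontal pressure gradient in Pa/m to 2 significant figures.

Coriolis parameter at 28°S:
f = 2Ω sin φ = 2 × 7.29×10⁻⁵ × sin 28° = 6.84×10⁻⁵ s⁻¹
Wind speed in SI: 105 knots = 54.0 m/s
Geostrophic balance rearranged: |∂P/∂n| = f ρ V_g
|∂P/∂n| = 6.84×10⁻⁵ × 0.872 × 54.0 = 3.22×10⁻³ Pa/m

3.2×10⁻³ Pa/m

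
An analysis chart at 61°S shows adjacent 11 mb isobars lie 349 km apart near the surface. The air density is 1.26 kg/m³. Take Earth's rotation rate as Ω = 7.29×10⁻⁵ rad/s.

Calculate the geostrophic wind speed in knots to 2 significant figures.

Coriolis parameter at 61°S:
f = 2Ω sin φ = 2 × 7.29×10⁻⁵ × sin 61° = 1.28×10⁻⁴ s⁻¹
Pressure gradient: |∂P/∂n| = 1100 Pa / 349000 m = 3.15×10⁻³ Pa/m
Geostrophic balance (pressure-gradient force = Coriolis force):
V_g = (1/(fρ)) |∂P/∂n| = 3.15×10⁻³ / (1.28×10⁻⁴ × 1.26) = 19.6 m/s
Converting: 19.6 m/s × 1.944 = 38 knots

38 knots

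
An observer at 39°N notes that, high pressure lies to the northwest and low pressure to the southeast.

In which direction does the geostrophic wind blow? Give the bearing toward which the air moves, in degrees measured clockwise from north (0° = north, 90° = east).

225°

The pressure-gradient force points toward the southeast (bearing 135°).
Geostrophic balance: in the Northern Hemisphere the Coriolis force deflects motion to the right, so the geostrophic wind blows 90° to the right of the pressure-gradient force (low pressure on the left).
Rotating 135° by 90° clockwise gives 225° — the wind blows toward the southwest.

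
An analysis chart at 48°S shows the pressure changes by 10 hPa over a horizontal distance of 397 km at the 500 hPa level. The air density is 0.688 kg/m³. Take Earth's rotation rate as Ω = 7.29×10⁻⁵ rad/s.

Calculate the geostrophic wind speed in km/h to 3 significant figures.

122 km/h

Coriolis parameter at 48°S:
f = 2Ω sin φ = 2 × 7.29×10⁻⁵ × sin 48° = 1.08×10⁻⁴ s⁻¹
Pressure gradient: |∂P/∂n| = 1000 Pa / 397000 m = 2.52×10⁻³ Pa/m
Geostrophic balance (pressure-gradient force = Coriolis force):
V_g = (1/(fρ)) |∂P/∂n| = 2.52×10⁻³ / (1.08×10⁻⁴ × 0.688) = 33.8 m/s
Converting: 33.8 m/s × 3.6 = 122 km/h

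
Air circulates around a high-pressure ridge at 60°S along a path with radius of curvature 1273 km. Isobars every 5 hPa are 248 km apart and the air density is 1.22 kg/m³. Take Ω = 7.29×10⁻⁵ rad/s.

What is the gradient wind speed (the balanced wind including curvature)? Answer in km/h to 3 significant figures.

Coriolis parameter at 60°S:
f = 2Ω sin φ = 2 × 7.29×10⁻⁵ × sin 60° = 1.26×10⁻⁴ s⁻¹
Pressure gradient: |∂P/∂n| = 500 Pa / 248000 m = 2.02×10⁻³ Pa/m
Geostrophic speed: V_g = |∂P/∂n|/(fρ) = 2.02×10⁻³/(1.26×10⁻⁴ × 1.22) = 13.1 m/s
Around a high, pressure-gradient force acts outward with centrifugal, so Coriolis balances both:
fV = (1/ρ)|∂P/∂n| + V²/R  →  V² − fR·V + fR·V_g = 0
With fR = 1.26×10⁻⁴ × 1273×10³ m = 161 m/s:
V = [fR − √((fR)² − 4 fR V_g)]/2 = [161 − √(161² − 4×161×13.1)]/2 = 14.4 m/s
Supergeostrophic (V > V_g = 13.1 m/s), as expected around a high.
Converting: 14.4 m/s × 3.6 = 51.7 km/h

51.7 km/h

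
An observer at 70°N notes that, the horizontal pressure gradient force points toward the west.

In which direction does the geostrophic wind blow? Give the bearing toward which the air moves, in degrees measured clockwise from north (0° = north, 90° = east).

000°

The pressure-gradient force points toward the west (bearing 270°).
Geostrophic balance: in the Northern Hemisphere the Coriolis force deflects motion to the right, so the geostrophic wind blows 90° to the right of the pressure-gradient force (low pressure on the left).
Rotating 270° by 90° clockwise gives 000° — the wind blows toward the north.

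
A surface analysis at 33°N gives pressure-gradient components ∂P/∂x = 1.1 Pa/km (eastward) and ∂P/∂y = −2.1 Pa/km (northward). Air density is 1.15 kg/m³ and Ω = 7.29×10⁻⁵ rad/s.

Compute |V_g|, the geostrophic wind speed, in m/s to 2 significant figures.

Coriolis parameter at 33°N:
f = 2Ω sin φ = 2 × 7.29×10⁻⁵ × sin 33° = 7.94×10⁻⁵ s⁻¹
Component geostrophic relations (x east, y north):
u_g = −(1/(fρ)) ∂P/∂y,  v_g = (1/(fρ)) ∂P/∂x
u_g = −(−2.1×10⁻³)/(7.94×10⁻⁵ × 1.15) = 23.0 m/s;  v_g = (1.1×10⁻³)/(7.94×10⁻⁵ × 1.15) = 12.0 m/s
|V_g| = √(u_g² + v_g²) = 26.0 m/s

26 m/s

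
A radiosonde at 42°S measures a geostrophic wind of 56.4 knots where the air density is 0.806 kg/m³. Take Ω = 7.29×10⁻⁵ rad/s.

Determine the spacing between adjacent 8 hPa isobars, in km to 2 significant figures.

Coriolis parameter at 42°S:
f = 2Ω sin φ = 2 × 7.29×10⁻⁵ × sin 42° = 9.76×10⁻⁵ s⁻¹
Wind speed in SI: 56.4 knots = 29.0 m/s
Geostrophic balance rearranged: |∂P/∂n| = f ρ V_g
|∂P/∂n| = 9.76×10⁻⁵ × 0.806 × 29.0 = 2.28×10⁻³ Pa/m
Isobar spacing: Δn = ΔP/|∂P/∂n| = 800 Pa / 2.28×10⁻³ Pa/m = 350646 m ≈ 350 km

350 km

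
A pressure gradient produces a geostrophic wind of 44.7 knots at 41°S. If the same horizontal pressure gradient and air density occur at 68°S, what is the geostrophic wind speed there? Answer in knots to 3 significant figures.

31.6 knots

With the same pressure gradient and density, V_g ∝ 1/f ∝ 1/sin φ.
V₂ = V₁ · sin φ₁ / sin φ₂ = 44.7 × sin 41° / sin 68°
V₂ = 44.7 × 0.6561/0.9272 = 31.6 knots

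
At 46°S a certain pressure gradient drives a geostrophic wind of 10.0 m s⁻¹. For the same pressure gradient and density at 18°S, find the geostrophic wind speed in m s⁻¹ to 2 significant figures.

With the same pressure gradient and density, V_g ∝ 1/f ∝ 1/sin φ.
V₂ = V₁ · sin φ₁ / sin φ₂ = 10.0 × sin 46° / sin 18°
V₂ = 10.0 × 0.7193/0.3090 = 23 m s⁻¹

23 m s⁻¹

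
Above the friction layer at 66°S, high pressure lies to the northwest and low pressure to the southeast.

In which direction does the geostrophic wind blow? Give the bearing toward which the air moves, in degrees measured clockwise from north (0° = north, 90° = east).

The pressure-gradient force points toward the southeast (bearing 135°).
Geostrophic balance: in the Southern Hemisphere the Coriolis force deflects motion to the left, so the geostrophic wind blows 90° to the left of the pressure-gradient force (low pressure on the right).
Rotating 135° by 90° counterclockwise gives 045° — the wind blows toward the northeast.

045°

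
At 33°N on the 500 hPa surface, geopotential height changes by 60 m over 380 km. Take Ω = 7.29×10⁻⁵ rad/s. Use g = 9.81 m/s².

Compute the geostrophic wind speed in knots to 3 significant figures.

Coriolis parameter at 33°N:
f = 2Ω sin φ = 2 × 7.29×10⁻⁵ × sin 33° = 7.94×10⁻⁵ s⁻¹
Height gradient: |∂Z/∂n| = 60 m / 380000 m = 1.58×10⁻⁴
On a pressure surface, geostrophic balance gives V_g = (g/f)|∂Z/∂n|:
V_g = 9.81 × 1.58×10⁻⁴ / 7.94×10⁻⁵ = 19.5 m/s
Converting: 19.5 m/s × 1.944 = 37.9 knots

37.9 knots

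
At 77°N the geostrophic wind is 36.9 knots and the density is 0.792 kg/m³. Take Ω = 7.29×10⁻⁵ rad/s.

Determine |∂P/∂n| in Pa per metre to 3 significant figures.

Coriolis parameter at 77°N:
f = 2Ω sin φ = 2 × 7.29×10⁻⁵ × sin 77° = 1.42×10⁻⁴ s⁻¹
Wind speed in SI: 36.9 knots = 19.0 m/s
Geostrophic balance rearranged: |∂P/∂n| = f ρ V_g
|∂P/∂n| = 1.42×10⁻⁴ × 0.792 × 19.0 = 2.14×10⁻³ Pa/m

2.14×10⁻³ Pa/m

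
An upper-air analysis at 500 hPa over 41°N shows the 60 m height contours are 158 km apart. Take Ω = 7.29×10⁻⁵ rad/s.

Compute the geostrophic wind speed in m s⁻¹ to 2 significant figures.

Coriolis parameter at 41°N:
f = 2Ω sin φ = 2 × 7.29×10⁻⁵ × sin 41° = 9.57×10⁻⁵ s⁻¹
Height gradient: |∂Z/∂n| = 60 m / 158000 m = 3.80×10⁻⁴
On a pressure surface, geostrophic balance gives V_g = (g/f)|∂Z/∂n|:
V_g = 9.81 × 3.80×10⁻⁴ / 9.57×10⁻⁵ = 38.9 m/s

39 m s⁻¹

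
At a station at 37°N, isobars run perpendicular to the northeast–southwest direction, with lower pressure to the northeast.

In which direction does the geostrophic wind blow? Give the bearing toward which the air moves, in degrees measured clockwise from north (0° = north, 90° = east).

The pressure-gradient force points toward the northeast (bearing 045°).
Geostrophic balance: in the Northern Hemisphere the Coriolis force deflects motion to the right, so the geostrophic wind blows 90° to the right of the pressure-gradient force (low pressure on the left).
Rotating 045° by 90° clockwise gives 135° — the wind blows toward the southeast.

135°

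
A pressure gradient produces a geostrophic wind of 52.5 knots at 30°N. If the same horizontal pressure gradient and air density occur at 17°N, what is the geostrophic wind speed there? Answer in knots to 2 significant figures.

With the same pressure gradient and density, V_g ∝ 1/f ∝ 1/sin φ.
V₂ = V₁ · sin φ₁ / sin φ₂ = 52.5 × sin 30° / sin 17°
V₂ = 52.5 × 0.5000/0.2924 = 90 knots

90 knots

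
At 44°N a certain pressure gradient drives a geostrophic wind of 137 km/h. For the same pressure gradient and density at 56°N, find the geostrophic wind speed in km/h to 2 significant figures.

110 km/h

With the same pressure gradient and density, V_g ∝ 1/f ∝ 1/sin φ.
V₂ = V₁ · sin φ₁ / sin φ₂ = 137 × sin 44° / sin 56°
V₂ = 137 × 0.6947/0.8290 = 110 km/h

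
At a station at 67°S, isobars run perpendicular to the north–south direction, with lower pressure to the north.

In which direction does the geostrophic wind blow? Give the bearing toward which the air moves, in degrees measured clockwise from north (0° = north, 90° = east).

270°

The pressure-gradient force points toward the north (bearing 000°).
Geostrophic balance: in the Southern Hemisphere the Coriolis force deflects motion to the left, so the geostrophic wind blows 90° to the left of the pressure-gradient force (low pressure on the right).
Rotating 000° by 90° counterclockwise gives 270° — the wind blows toward the west.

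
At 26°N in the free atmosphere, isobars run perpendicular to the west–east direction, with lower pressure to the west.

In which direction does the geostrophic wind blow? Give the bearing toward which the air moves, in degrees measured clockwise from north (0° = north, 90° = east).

000°

The pressure-gradient force points toward the west (bearing 270°).
Geostrophic balance: in the Northern Hemisphere the Coriolis force deflects motion to the right, so the geostrophic wind blows 90° to the right of the pressure-gradient force (low pressure on the left).
Rotating 270° by 90° clockwise gives 000° — the wind blows toward the north.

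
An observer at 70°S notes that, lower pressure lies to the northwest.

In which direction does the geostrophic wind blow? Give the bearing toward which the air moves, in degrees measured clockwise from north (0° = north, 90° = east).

The pressure-gradient force points toward the northwest (bearing 315°).
Geostrophic balance: in the Southern Hemisphere the Coriolis force deflects motion to the left, so the geostrophic wind blows 90° to the left of the pressure-gradient force (low pressure on the right).
Rotating 315° by 90° counterclockwise gives 225° — the wind blows toward the southwest.

225°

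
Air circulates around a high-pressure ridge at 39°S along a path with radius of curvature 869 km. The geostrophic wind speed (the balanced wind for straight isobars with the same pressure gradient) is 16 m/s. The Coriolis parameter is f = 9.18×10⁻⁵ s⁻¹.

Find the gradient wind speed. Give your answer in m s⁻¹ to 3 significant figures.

22.2 m s⁻¹

Around a high, pressure-gradient force acts outward with centrifugal, so Coriolis balances both:
fV = (1/ρ)|∂P/∂n| + V²/R  →  V² − fR·V + fR·V_g = 0
With fR = 9.18×10⁻⁵ × 869×10³ m = 79.8 m/s:
V = [fR − √((fR)² − 4 fR V_g)]/2 = [79.8 − √(79.8² − 4×79.8×16)]/2 = 22.2 m/s
Supergeostrophic (V > V_g = 16 m/s), as expected around a high.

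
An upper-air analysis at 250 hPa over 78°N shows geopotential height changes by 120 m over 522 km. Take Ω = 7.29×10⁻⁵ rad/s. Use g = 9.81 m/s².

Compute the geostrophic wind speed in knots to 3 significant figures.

30.7 knots

Coriolis parameter at 78°N:
f = 2Ω sin φ = 2 × 7.29×10⁻⁵ × sin 78° = 1.43×10⁻⁴ s⁻¹
Height gradient: |∂Z/∂n| = 120 m / 522000 m = 2.30×10⁻⁴
On a pressure surface, geostrophic balance gives V_g = (g/f)|∂Z/∂n|:
V_g = 9.81 × 2.30×10⁻⁴ / 1.43×10⁻⁴ = 15.8 m/s
Converting: 15.8 m/s × 1.944 = 30.7 knots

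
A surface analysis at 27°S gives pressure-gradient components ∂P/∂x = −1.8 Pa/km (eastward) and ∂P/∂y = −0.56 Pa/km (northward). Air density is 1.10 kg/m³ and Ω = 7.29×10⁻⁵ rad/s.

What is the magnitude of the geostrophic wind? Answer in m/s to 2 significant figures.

26 m/s

Coriolis parameter at 27°S:
f = 2Ω sin φ = 2 × 7.29×10⁻⁵ × sin 27° = 6.62×10⁻⁵ s⁻¹
In the Southern Hemisphere f is negative: f = −6.62×10⁻⁵ s⁻¹.
Component geostrophic relations (x east, y north):
u_g = −(1/(fρ)) ∂P/∂y,  v_g = (1/(fρ)) ∂P/∂x
u_g = −(−0.56×10⁻³)/(−6.62×10⁻⁵ × 1.10) = −7.69 m/s;  v_g = (−1.8×10⁻³)/(−6.62×10⁻⁵ × 1.10) = 24.7 m/s
|V_g| = √(u_g² + v_g²) = 25.9 m/s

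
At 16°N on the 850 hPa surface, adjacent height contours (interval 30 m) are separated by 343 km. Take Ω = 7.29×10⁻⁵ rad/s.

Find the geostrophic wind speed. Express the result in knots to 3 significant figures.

Coriolis parameter at 16°N:
f = 2Ω sin φ = 2 × 7.29×10⁻⁵ × sin 16° = 4.02×10⁻⁵ s⁻¹
Height gradient: |∂Z/∂n| = 30 m / 343000 m = 8.75×10⁻⁵
On a pressure surface, geostrophic balance gives V_g = (g/f)|∂Z/∂n|:
V_g = 9.81 × 8.75×10⁻⁵ / 4.02×10⁻⁵ = 21.4 m/s
Converting: 21.4 m/s × 1.944 = 41.5 knots

41.5 knots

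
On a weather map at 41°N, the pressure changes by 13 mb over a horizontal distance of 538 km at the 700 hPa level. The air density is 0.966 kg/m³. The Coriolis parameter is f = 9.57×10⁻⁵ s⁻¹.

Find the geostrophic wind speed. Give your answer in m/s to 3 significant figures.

Pressure gradient: |∂P/∂n| = 1300 Pa / 538000 m = 2.42×10⁻³ Pa/m
Geostrophic balance (pressure-gradient force = Coriolis force):
V_g = (1/(fρ)) |∂P/∂n| = 2.42×10⁻³ / (9.57×10⁻⁵ × 0.966) = 26.1 m/s

26.1 m/s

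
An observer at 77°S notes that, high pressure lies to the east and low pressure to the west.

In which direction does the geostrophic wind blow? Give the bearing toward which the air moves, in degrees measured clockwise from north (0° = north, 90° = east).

The pressure-gradient force points toward the west (bearing 270°).
Geostrophic balance: in the Southern Hemisphere the Coriolis force deflects motion to the left, so the geostrophic wind blows 90° to the left of the pressure-gradient force (low pressure on the right).
Rotating 270° by 90° counterclockwise gives 180° — the wind blows toward the south.

180°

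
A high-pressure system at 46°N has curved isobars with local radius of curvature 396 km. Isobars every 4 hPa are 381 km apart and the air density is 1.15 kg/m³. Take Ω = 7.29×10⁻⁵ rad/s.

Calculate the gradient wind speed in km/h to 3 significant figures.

44.7 km/h

Coriolis parameter at 46°N:
f = 2Ω sin φ = 2 × 7.29×10⁻⁵ × sin 46° = 1.05×10⁻⁴ s⁻¹
Pressure gradient: |∂P/∂n| = 400 Pa / 381000 m = 1.05×10⁻³ Pa/m
Geostrophic speed: V_g = |∂P/∂n|/(fρ) = 1.05×10⁻³/(1.05×10⁻⁴ × 1.15) = 8.70 m/s
Around a high, pressure-gradient force acts outward with centrifugal, so Coriolis balances both:
fV = (1/ρ)|∂P/∂n| + V²/R  →  V² − fR·V + fR·V_g = 0
With fR = 1.05×10⁻⁴ × 396×10³ m = 41.5 m/s:
V = [fR − √((fR)² − 4 fR V_g)]/2 = [41.5 − √(41.5² − 4×41.5×8.7)]/2 = 12.4 m/s
Supergeostrophic (V > V_g = 8.7 m/s), as expected around a high.
Converting: 12.4 m/s × 3.6 = 44.7 km/h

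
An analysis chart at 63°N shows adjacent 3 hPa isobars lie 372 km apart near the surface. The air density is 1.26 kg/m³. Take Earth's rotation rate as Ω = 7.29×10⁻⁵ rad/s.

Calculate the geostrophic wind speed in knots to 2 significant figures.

Coriolis parameter at 63°N:
f = 2Ω sin φ = 2 × 7.29×10⁻⁵ × sin 63° = 1.30×10⁻⁴ s⁻¹
Pressure gradient: |∂P/∂n| = 300 Pa / 372000 m = 8.06×10⁻⁴ Pa/m
Geostrophic balance (pressure-gradient force = Coriolis force):
V_g = (1/(fρ)) |∂P/∂n| = 8.06×10⁻⁴ / (1.30×10⁻⁴ × 1.26) = 4.93 m/s
Converting: 4.93 m/s × 1.944 = 9.6 knots

9.6 knots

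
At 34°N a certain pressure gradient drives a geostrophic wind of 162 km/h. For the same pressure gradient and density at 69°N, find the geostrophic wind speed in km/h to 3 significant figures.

97.0 km/h

With the same pressure gradient and density, V_g ∝ 1/f ∝ 1/sin φ.
V₂ = V₁ · sin φ₁ / sin φ₂ = 162 × sin 34° / sin 69°
V₂ = 162 × 0.5592/0.9336 = 97.0 km/h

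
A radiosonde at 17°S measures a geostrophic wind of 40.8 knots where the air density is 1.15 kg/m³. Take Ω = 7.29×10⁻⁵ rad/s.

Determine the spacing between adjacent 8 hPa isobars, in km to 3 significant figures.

Coriolis parameter at 17°S:
f = 2Ω sin φ = 2 × 7.29×10⁻⁵ × sin 17° = 4.26×10⁻⁵ s⁻¹
Wind speed in SI: 40.8 knots = 21.0 m/s
Geostrophic balance rearranged: |∂P/∂n| = f ρ V_g
|∂P/∂n| = 4.26×10⁻⁵ × 1.15 × 21.0 = 1.03×10⁻³ Pa/m
Isobar spacing: Δn = ΔP/|∂P/∂n| = 800 Pa / 1.03×10⁻³ Pa/m = 777501 m ≈ 778 km

778 km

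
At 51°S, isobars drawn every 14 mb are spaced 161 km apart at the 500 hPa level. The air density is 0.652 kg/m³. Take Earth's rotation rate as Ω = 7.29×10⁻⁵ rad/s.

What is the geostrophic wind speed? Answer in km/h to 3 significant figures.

424 km/h

Coriolis parameter at 51°S:
f = 2Ω sin φ = 2 × 7.29×10⁻⁵ × sin 51° = 1.13×10⁻⁴ s⁻¹
Pressure gradient: |∂P/∂n| = 1400 Pa / 161000 m = 8.70×10⁻³ Pa/m
Geostrophic balance (pressure-gradient force = Coriolis force):
V_g = (1/(fρ)) |∂P/∂n| = 8.70×10⁻³ / (1.13×10⁻⁴ × 0.652) = 118 m/s
Converting: 118 m/s × 3.6 = 424 km/h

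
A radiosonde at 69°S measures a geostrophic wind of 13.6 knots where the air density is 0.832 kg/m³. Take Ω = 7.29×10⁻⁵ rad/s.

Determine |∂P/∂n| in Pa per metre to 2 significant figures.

7.9×10⁻⁴ Pa/m

Coriolis parameter at 69°S:
f = 2Ω sin φ = 2 × 7.29×10⁻⁵ × sin 69° = 1.36×10⁻⁴ s⁻¹
Wind speed in SI: 13.6 knots = 7.00 m/s
Geostrophic balance rearranged: |∂P/∂n| = f ρ V_g
|∂P/∂n| = 1.36×10⁻⁴ × 0.832 × 7.00 = 7.92×10⁻⁴ Pa/m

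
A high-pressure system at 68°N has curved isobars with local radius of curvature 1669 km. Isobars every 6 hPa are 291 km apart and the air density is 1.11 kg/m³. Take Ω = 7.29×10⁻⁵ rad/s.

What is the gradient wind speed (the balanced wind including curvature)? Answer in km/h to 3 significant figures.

52.9 km/h

Coriolis parameter at 68°N:
f = 2Ω sin φ = 2 × 7.29×10⁻⁵ × sin 68° = 1.35×10⁻⁴ s⁻¹
Pressure gradient: |∂P/∂n| = 600 Pa / 291000 m = 2.06×10⁻³ Pa/m
Geostrophic speed: V_g = |∂P/∂n|/(fρ) = 2.06×10⁻³/(1.35×10⁻⁴ × 1.11) = 13.7 m/s
Around a high, pressure-gradient force acts outward with centrifugal, so Coriolis balances both:
fV = (1/ρ)|∂P/∂n| + V²/R  →  V² − fR·V + fR·V_g = 0
With fR = 1.35×10⁻⁴ × 1669×10³ m = 226 m/s:
V = [fR − √((fR)² − 4 fR V_g)]/2 = [226 − √(226² − 4×226×13.7)]/2 = 14.7 m/s
Supergeostrophic (V > V_g = 13.7 m/s), as expected around a high.
Converting: 14.7 m/s × 3.6 = 52.9 km/h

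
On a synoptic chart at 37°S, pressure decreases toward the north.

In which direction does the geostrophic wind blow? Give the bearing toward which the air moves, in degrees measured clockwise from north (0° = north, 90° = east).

The pressure-gradient force points toward the north (bearing 000°).
Geostrophic balance: in the Southern Hemisphere the Coriolis force deflects motion to the left, so the geostrophic wind blows 90° to the left of the pressure-gradient force (low pressure on the right).
Rotating 000° by 90° counterclockwise gives 270° — the wind blows toward the west.

270°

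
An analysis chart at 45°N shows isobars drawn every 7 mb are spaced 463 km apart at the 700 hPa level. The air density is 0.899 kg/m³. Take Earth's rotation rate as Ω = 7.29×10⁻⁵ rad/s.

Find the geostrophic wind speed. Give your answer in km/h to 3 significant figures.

58.7 km/h

Coriolis parameter at 45°N:
f = 2Ω sin φ = 2 × 7.29×10⁻⁵ × sin 45° = 1.03×10⁻⁴ s⁻¹
Pressure gradient: |∂P/∂n| = 700 Pa / 463000 m = 1.51×10⁻³ Pa/m
Geostrophic balance (pressure-gradient force = Coriolis force):
V_g = (1/(fρ)) |∂P/∂n| = 1.51×10⁻³ / (1.03×10⁻⁴ × 0.899) = 16.3 m/s
Converting: 16.3 m/s × 3.6 = 58.7 km/h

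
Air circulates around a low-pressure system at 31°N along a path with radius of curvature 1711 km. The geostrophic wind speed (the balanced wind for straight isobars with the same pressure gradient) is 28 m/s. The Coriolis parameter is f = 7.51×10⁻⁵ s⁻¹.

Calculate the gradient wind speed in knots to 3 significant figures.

Around a low, centrifugal force acts outward with Coriolis, so pressure-gradient force balances both:
(1/ρ)|∂P/∂n| = fV + V²/R  →  V² + fR·V − fR·V_g = 0
With fR = 7.51×10⁻⁵ × 1711×10³ m = 128 m/s:
V = [−fR + √((fR)² + 4 fR V_g)]/2 = [−128 + √(128² + 4×128×28)]/2 = 23.6 m/s
Subgeostrophic (V < V_g = 28 m/s), as expected around a low.
Converting: 23.6 m/s × 1.944 = 46.0 knots

46.0 knots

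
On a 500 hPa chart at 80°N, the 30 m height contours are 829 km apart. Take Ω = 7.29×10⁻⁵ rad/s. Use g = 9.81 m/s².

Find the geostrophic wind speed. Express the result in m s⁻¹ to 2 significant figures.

Coriolis parameter at 80°N:
f = 2Ω sin φ = 2 × 7.29×10⁻⁵ × sin 80° = 1.44×10⁻⁴ s⁻¹
Height gradient: |∂Z/∂n| = 30 m / 829000 m = 3.62×10⁻⁵
On a pressure surface, geostrophic balance gives V_g = (g/f)|∂Z/∂n|:
V_g = 9.81 × 3.62×10⁻⁵ / 1.44×10⁻⁴ = 2.47 m/s

2.5 m s⁻¹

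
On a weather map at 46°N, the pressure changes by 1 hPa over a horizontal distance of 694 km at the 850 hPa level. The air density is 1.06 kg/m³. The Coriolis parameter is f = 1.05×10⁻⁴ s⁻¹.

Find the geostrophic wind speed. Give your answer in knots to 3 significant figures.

Pressure gradient: |∂P/∂n| = 100 Pa / 694000 m = 1.44×10⁻⁴ Pa/m
Geostrophic balance (pressure-gradient force = Coriolis force):
V_g = (1/(fρ)) |∂P/∂n| = 1.44×10⁻⁴ / (1.05×10⁻⁴ × 1.06) = 1.29 m/s
Converting: 1.29 m/s × 1.944 = 2.52 knots

2.52 knots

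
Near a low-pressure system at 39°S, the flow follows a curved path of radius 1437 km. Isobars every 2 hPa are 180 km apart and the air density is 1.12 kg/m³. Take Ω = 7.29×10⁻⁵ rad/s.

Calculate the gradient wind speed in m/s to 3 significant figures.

Coriolis parameter at 39°S:
f = 2Ω sin φ = 2 × 7.29×10⁻⁵ × sin 39° = 9.18×10⁻⁵ s⁻¹
Pressure gradient: |∂P/∂n| = 200 Pa / 180000 m = 1.11×10⁻³ Pa/m
Geostrophic speed: V_g = |∂P/∂n|/(fρ) = 1.11×10⁻³/(9.18×10⁻⁵ × 1.12) = 10.8 m/s
Around a low, centrifugal force acts outward with Coriolis, so pressure-gradient force balances both:
(1/ρ)|∂P/∂n| = fV + V²/R  →  V² + fR·V − fR·V_g = 0
With fR = 9.18×10⁻⁵ × 1437×10³ m = 132 m/s:
V = [−fR + √((fR)² + 4 fR V_g)]/2 = [−132 + √(132² + 4×132×10.8)]/2 = 10 m/s
Subgeostrophic (V < V_g = 10.8 m/s), as expected around a low.

10.0 m/s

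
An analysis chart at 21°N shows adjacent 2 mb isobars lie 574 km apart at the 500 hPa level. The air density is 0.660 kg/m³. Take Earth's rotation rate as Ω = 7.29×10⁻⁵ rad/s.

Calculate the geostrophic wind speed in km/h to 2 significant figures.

36 km/h

Coriolis parameter at 21°N:
f = 2Ω sin φ = 2 × 7.29×10⁻⁵ × sin 21° = 5.23×10⁻⁵ s⁻¹
Pressure gradient: |∂P/∂n| = 200 Pa / 574000 m = 3.48×10⁻⁴ Pa/m
Geostrophic balance (pressure-gradient force = Coriolis force):
V_g = (1/(fρ)) |∂P/∂n| = 3.48×10⁻⁴ / (5.23×10⁻⁵ × 0.660) = 10.1 m/s
Converting: 10.1 m/s × 3.6 = 36 km/h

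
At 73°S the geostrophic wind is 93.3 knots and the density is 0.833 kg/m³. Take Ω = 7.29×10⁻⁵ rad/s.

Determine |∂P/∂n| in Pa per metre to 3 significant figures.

5.57×10⁻³ Pa/m

Coriolis parameter at 73°S:
f = 2Ω sin φ = 2 × 7.29×10⁻⁵ × sin 73° = 1.39×10⁻⁴ s⁻¹
Wind speed in SI: 93.3 knots = 48.0 m/s
Geostrophic balance rearranged: |∂P/∂n| = f ρ V_g
|∂P/∂n| = 1.39×10⁻⁴ × 0.833 × 48.0 = 5.57×10⁻³ Pa/m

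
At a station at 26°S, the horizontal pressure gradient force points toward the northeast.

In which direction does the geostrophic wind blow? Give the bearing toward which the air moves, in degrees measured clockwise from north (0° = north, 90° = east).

315°

The pressure-gradient force points toward the northeast (bearing 045°).
Geostrophic balance: in the Southern Hemisphere the Coriolis force deflects motion to the left, so the geostrophic wind blows 90° to the left of the pressure-gradient force (low pressure on the right).
Rotating 045° by 90° counterclockwise gives 315° — the wind blows toward the northwest.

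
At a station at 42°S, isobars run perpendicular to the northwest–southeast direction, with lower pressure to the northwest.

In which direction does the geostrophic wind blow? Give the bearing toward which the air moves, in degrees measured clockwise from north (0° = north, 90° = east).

The pressure-gradient force points toward the northwest (bearing 315°).
Geostrophic balance: in the Southern Hemisphere the Coriolis force deflects motion to the left, so the geostrophic wind blows 90° to the left of the pressure-gradient force (low pressure on the right).
Rotating 315° by 90° counterclockwise gives 225° — the wind blows toward the southwest.

225°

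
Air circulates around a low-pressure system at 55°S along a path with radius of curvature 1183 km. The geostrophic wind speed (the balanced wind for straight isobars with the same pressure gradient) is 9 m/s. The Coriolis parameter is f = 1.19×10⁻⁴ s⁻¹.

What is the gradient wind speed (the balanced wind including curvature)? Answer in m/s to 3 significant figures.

8.49 m/s

Around a low, centrifugal force acts outward with Coriolis, so pressure-gradient force balances both:
(1/ρ)|∂P/∂n| = fV + V²/R  →  V² + fR·V − fR·V_g = 0
With fR = 1.19×10⁻⁴ × 1183×10³ m = 141 m/s:
V = [−fR + √((fR)² + 4 fR V_g)]/2 = [−141 + √(141² + 4×141×9)]/2 = 8.49 m/s
Subgeostrophic (V < V_g = 9 m/s), as expected around a low.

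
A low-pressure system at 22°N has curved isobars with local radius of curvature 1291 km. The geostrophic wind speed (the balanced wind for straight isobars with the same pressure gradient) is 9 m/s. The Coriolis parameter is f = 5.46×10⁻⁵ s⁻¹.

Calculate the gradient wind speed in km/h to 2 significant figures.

Around a low, centrifugal force acts outward with Coriolis, so pressure-gradient force balances both:
(1/ρ)|∂P/∂n| = fV + V²/R  →  V² + fR·V − fR·V_g = 0
With fR = 5.46×10⁻⁵ × 1291×10³ m = 70.5 m/s:
V = [−fR + √((fR)² + 4 fR V_g)]/2 = [−70.5 + √(70.5² + 4×70.5×9)]/2 = 8.07 m/s
Subgeostrophic (V < V_g = 9 m/s), as expected around a low.
Converting: 8.07 m/s × 3.6 = 29 km/h

29 km/h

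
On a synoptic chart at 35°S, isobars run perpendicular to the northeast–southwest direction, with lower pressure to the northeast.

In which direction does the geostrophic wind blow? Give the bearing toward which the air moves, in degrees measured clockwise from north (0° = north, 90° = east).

315°

The pressure-gradient force points toward the northeast (bearing 045°).
Geostrophic balance: in the Southern Hemisphere the Coriolis force deflects motion to the left, so the geostrophic wind blows 90° to the left of the pressure-gradient force (low pressure on the right).
Rotating 045° by 90° counterclockwise gives 315° — the wind blows toward the northwest.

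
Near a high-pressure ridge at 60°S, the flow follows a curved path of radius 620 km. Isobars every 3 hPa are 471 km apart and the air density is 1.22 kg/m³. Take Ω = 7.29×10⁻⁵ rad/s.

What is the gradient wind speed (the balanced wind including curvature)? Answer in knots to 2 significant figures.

Coriolis parameter at 60°S:
f = 2Ω sin φ = 2 × 7.29×10⁻⁵ × sin 60° = 1.26×10⁻⁴ s⁻¹
Pressure gradient: |∂P/∂n| = 300 Pa / 471000 m = 6.37×10⁻⁴ Pa/m
Geostrophic speed: V_g = |∂P/∂n|/(fρ) = 6.37×10⁻⁴/(1.26×10⁻⁴ × 1.22) = 4.13 m/s
Around a high, pressure-gradient force acts outward with centrifugal, so Coriolis balances both:
fV = (1/ρ)|∂P/∂n| + V²/R  →  V² − fR·V + fR·V_g = 0
With fR = 1.26×10⁻⁴ × 620×10³ m = 78.3 m/s:
V = [fR − √((fR)² − 4 fR V_g)]/2 = [78.3 − √(78.3² − 4×78.3×4.13)]/2 = 4.38 m/s
Supergeostrophic (V > V_g = 4.13 m/s), as expected around a high.
Converting: 4.38 m/s × 1.944 = 8.5 knots

8.5 knots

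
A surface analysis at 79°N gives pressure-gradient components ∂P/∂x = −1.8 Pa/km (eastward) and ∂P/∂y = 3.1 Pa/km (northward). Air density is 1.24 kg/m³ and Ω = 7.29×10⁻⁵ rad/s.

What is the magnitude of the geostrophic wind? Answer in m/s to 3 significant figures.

20.2 m/s

Coriolis parameter at 79°N:
f = 2Ω sin φ = 2 × 7.29×10⁻⁵ × sin 79° = 1.43×10⁻⁴ s⁻¹
Component geostrophic relations (x east, y north):
u_g = −(1/(fρ)) ∂P/∂y,  v_g = (1/(fρ)) ∂P/∂x
u_g = −(3.1×10⁻³)/(1.43×10⁻⁴ × 1.24) = −17.5 m/s;  v_g = (−1.8×10⁻³)/(1.43×10⁻⁴ × 1.24) = −10.1 m/s
|V_g| = √(u_g² + v_g²) = 20.2 m/s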